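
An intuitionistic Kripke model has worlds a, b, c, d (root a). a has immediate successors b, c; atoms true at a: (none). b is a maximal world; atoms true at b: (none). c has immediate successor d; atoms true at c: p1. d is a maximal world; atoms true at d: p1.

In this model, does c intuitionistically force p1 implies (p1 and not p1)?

No

c does not force p1 implies (p1 and not p1): already at c itself, c forces p1 but c does not force p1 and not p1.
c does not force p1 and not p1 since c fails not p1.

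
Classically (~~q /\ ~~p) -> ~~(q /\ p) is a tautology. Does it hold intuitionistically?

Yes

This is the distribution of double negation over conjunction, which is intuitionistically derivable.
Assume ~~q, ~~p, and ~(q /\ p). From q we'd get ~p (since q /\ p is refuted), contradicting ~~p; so ~q, contradicting ~~q.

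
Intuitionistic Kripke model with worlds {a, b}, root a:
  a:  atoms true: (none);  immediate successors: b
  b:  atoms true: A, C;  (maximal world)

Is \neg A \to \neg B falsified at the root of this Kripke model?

No

a \Vdash \neg A \to \neg B vacuously: no world accessible from a forces the antecedent \neg A.
So the root a forces \neg A \to \neg B; the model is not a countermodel.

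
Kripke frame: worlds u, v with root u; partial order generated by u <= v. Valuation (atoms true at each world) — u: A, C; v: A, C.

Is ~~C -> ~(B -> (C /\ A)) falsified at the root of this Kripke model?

Yes

u ||-/- ~~C -> ~(B -> (C /\ A)): already at u itself, u ||- ~~C but u ||-/- ~(B -> (C /\ A)).
u ||-/- ~(B -> (C /\ A)) since u is accessible from u and u ||- B -> (C /\ A).
u ||- B -> (C /\ A) vacuously: no world accessible from u forces the antecedent B.
So the root u does not force ~~C -> ~(B -> (C /\ A)); the model is a countermodel.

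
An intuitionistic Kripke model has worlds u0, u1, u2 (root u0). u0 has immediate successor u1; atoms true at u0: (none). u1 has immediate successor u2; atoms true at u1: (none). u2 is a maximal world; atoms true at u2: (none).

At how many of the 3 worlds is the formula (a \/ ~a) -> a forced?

0

u0: does not force it — u0 ||-/- (a \/ ~a) -> a: already at u0 itself, u0 ||- a \/ ~a but u0 ||-/- a.
u1: does not force it.
u2: does not force it.
Worlds forcing the formula: { }.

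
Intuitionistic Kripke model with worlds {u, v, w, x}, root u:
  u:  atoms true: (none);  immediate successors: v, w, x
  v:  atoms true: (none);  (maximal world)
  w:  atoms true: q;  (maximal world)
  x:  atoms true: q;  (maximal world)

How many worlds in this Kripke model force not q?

1

u: does not force it — u does not force not q since w is accessible from u and w forces q.
v: forces it.
w: does not force it — w does not force not q since w is accessible from w and w forces q.
x: does not force it — x does not force not q since x is accessible from x and x forces q.
Worlds forcing the formula: {v}.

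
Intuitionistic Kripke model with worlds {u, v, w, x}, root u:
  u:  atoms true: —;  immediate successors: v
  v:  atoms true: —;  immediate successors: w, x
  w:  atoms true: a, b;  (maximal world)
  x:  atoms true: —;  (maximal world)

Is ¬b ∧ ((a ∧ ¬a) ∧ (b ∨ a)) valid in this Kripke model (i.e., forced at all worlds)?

No

Not every world: u ⊮ ¬b ∧ ((a ∧ ¬a) ∧ (b ∨ a)).
u ⊮ ¬b ∧ ((a ∧ ¬a) ∧ (b ∨ a)) since u fails ¬b.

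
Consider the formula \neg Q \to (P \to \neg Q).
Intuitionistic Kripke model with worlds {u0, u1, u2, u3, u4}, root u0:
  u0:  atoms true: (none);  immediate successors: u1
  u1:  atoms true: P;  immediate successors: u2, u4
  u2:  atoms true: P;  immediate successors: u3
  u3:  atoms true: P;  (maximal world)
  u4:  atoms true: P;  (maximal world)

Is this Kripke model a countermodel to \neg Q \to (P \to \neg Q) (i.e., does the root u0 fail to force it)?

No

u0 \Vdash \neg Q \to (P \to \neg Q): every world accessible from u0 that forces \neg Q (namely u0, u1, u2, u3, u4) also forces P \to \neg Q.
So the root u0 forces \neg Q \to (P \to \neg Q); the model is not a countermodel.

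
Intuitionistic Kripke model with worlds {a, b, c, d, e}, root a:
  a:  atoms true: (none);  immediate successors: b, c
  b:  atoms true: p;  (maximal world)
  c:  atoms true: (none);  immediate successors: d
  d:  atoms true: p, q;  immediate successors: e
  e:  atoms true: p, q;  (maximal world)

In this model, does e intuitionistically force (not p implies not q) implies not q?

e does not force (not p implies not q) implies not q: already at e itself, e forces not p implies not q but e does not force not q.
e does not force not q since e is accessible from e and e forces q.

No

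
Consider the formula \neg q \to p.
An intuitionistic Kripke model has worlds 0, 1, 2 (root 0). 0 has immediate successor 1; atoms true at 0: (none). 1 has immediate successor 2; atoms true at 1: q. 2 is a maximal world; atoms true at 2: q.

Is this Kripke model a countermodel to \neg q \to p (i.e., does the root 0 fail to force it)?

No

0 \Vdash \neg q \to p vacuously: no world accessible from 0 forces the antecedent \neg q.
So the root 0 forces \neg q \to p; the model is not a countermodel.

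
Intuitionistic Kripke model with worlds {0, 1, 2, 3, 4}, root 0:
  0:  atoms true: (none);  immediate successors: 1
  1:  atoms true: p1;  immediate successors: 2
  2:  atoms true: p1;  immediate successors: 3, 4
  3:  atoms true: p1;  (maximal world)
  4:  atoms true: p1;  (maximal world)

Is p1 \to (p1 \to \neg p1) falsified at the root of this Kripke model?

Yes

0 \nVdash p1 \to (p1 \to \neg p1): at the accessible world 1, 1 \Vdash p1 but 1 \nVdash p1 \to \neg p1.
1 \nVdash p1 \to \neg p1: already at 1 itself, 1 \Vdash p1 but 1 \nVdash \neg p1.
1 \nVdash \neg p1 since 1 is accessible from 1 and 1 \Vdash p1.
So the root 0 does not force p1 \to (p1 \to \neg p1); the model is a countermodel.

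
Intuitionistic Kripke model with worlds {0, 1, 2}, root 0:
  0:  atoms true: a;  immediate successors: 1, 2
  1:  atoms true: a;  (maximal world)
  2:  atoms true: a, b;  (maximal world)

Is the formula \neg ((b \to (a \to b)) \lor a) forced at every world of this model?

No

Not every world: 0 \nVdash \neg ((b \to (a \to b)) \lor a).
0 \nVdash \neg ((b \to (a \to b)) \lor a) since 0 is accessible from 0 and 0 \Vdash (b \to (a \to b)) \lor a.
0 \Vdash (b \to (a \to b)) \lor a via the disjunct b \to (a \to b).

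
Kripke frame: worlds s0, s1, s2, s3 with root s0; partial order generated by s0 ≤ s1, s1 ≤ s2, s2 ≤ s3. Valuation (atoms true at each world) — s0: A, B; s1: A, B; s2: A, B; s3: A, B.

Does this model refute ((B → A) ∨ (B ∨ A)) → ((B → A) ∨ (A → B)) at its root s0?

No

s0 ⊩ ((B → A) ∨ (B ∨ A)) → ((B → A) ∨ (A → B)): every world accessible from s0 that forces (B → A) ∨ (B ∨ A) (namely s0, s1, s2, s3) also forces (B → A) ∨ (A → B).
So the root s0 forces ((B → A) ∨ (B ∨ A)) → ((B → A) ∨ (A → B)); the model is not a countermodel.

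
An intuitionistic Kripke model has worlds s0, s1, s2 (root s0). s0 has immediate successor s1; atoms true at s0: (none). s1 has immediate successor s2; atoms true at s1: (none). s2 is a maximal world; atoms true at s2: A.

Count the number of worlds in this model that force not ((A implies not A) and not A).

3

s0: forces it.
s1: forces it.
s2: forces it.
Worlds forcing the formula: {s0, s1, s2}.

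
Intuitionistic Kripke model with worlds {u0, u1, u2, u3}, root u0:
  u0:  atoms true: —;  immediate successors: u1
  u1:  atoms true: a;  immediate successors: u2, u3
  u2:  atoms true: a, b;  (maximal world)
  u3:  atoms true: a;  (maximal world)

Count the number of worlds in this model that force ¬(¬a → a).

0

u0: does not force it — u0 ⊮ ¬(¬a → a) since u0 is accessible from u0 and u0 ⊩ ¬a → a.
u1: does not force it.
u2: does not force it.
u3: does not force it.
Worlds forcing the formula: { }.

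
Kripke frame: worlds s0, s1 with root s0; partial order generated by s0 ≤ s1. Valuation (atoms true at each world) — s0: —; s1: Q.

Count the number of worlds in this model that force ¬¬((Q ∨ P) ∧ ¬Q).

s0: does not force it — s0 ⊮ ¬¬((Q ∨ P) ∧ ¬Q) since s0 is accessible from s0 and s0 ⊩ ¬((Q ∨ P) ∧ ¬Q).
s1: does not force it.
Worlds forcing the formula: { }.

0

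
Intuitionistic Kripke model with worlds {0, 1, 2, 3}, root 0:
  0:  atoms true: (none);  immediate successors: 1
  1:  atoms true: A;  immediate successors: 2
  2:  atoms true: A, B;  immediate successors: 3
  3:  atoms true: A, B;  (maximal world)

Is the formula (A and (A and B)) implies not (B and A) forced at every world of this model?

Not every world: 0 does not force (A and (A and B)) implies not (B and A).
0 does not force (A and (A and B)) implies not (B and A): at the accessible world 2, 2 forces A and (A and B) but 2 does not force not (B and A).
2 does not force not (B and A) since 2 is accessible from 2 and 2 forces B and A.
2 forces B and A since 2 forces both conjuncts.

No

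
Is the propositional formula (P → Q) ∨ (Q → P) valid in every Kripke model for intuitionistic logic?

No

This is the Gödel–Dummett linearity axiom, which is not intuitionistically valid.
A Kripke countermodel: worlds w0, w1, w2; order generated by w0 ≤ w1, w0 ≤ w2; atoms true at each world — w0:{}; w1:{P}; w2:{Q}.
w0 ⊮ (P → Q) ∨ (Q → P): neither disjunct is forced at w0.
w0 ⊮ P → Q: at the accessible world w1, w1 ⊩ P but w1 ⊮ Q.
w1 lacks atom Q, so w1 ⊮ Q.
So the root w0 does not force the formula.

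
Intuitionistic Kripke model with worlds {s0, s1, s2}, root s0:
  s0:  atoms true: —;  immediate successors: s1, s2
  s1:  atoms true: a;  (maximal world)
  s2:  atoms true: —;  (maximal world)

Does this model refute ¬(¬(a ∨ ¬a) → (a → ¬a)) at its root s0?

Yes

s0 ⊮ ¬(¬(a ∨ ¬a) → (a → ¬a)) since s0 is accessible from s0 and s0 ⊩ ¬(a ∨ ¬a) → (a → ¬a).
s0 ⊩ ¬(a ∨ ¬a) → (a → ¬a) vacuously: no world accessible from s0 forces the antecedent ¬(a ∨ ¬a).
So the root s0 does not force ¬(¬(a ∨ ¬a) → (a → ¬a)); the model is a countermodel.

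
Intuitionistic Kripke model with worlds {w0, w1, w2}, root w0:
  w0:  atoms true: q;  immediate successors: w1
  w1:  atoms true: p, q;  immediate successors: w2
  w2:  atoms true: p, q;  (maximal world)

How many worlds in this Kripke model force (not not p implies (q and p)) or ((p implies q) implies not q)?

2

w0: does not force it — w0 does not force (not not p implies (q and p)) or ((p implies q) implies not q): neither disjunct is forced at w0.
w1: forces it.
w2: forces it.
Worlds forcing the formula: {w1, w2}.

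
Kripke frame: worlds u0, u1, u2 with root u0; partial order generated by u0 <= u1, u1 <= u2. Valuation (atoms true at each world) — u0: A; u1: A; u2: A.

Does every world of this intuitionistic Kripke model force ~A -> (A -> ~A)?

u0 ||- ~A -> (A -> ~A) vacuously: no world accessible from u0 forces the antecedent ~A.
Since the root u0 forces ~A -> (A -> ~A) and forcing is persistent (monotone upward), every world forces it.

Yes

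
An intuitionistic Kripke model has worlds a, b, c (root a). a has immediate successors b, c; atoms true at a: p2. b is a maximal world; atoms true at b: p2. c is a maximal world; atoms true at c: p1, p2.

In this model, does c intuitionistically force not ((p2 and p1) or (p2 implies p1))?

No

c does not force not ((p2 and p1) or (p2 implies p1)) since c is accessible from c and c forces (p2 and p1) or (p2 implies p1).
c forces (p2 and p1) or (p2 implies p1) via the disjunct p2 and p1.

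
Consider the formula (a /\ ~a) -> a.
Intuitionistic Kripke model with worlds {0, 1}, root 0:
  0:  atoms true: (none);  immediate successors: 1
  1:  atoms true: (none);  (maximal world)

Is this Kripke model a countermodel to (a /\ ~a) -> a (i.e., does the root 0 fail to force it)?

0 ||- (a /\ ~a) -> a vacuously: no world accessible from 0 forces the antecedent a /\ ~a.
So the root 0 forces (a /\ ~a) -> a; the model is not a countermodel.

No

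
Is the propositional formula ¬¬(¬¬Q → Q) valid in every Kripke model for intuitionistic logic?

This is the double negation of double-negation elimination, which is intuitionistically derivable.
By Glivenko's theorem the double negation of any classical propositional tautology is intuitionistically provable; ¬¬Q → Q is classically a tautology.

Yes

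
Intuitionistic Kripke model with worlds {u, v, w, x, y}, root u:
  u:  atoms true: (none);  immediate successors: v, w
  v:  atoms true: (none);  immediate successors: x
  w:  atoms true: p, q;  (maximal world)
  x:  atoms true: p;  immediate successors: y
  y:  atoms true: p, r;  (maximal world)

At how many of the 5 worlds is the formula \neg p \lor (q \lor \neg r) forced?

1

u: does not force it — u \nVdash \neg p \lor (q \lor \neg r): neither disjunct is forced at u.
v: does not force it — v \nVdash \neg p \lor (q \lor \neg r): neither disjunct is forced at v.
w: forces it.
x: does not force it.
y: does not force it.
Worlds forcing the formula: {w}.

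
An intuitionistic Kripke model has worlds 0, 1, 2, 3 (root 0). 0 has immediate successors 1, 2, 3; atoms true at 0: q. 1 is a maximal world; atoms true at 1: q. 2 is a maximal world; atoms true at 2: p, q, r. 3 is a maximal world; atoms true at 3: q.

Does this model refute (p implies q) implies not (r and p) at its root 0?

Yes

0 does not force (p implies q) implies not (r and p): already at 0 itself, 0 forces p implies q but 0 does not force not (r and p).
0 does not force not (r and p) since 2 is accessible from 0 and 2 forces r and p.
2 forces r and p since 2 forces both conjuncts.
So the root 0 does not force (p implies q) implies not (r and p); the model is a countermodel.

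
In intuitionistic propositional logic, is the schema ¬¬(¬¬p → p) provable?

This is the double negation of double-negation elimination, which is intuitionistically derivable.
By Glivenko's theorem the double negation of any classical propositional tautology is intuitionistically provable; ¬¬p → p is classically a tautology.

Yes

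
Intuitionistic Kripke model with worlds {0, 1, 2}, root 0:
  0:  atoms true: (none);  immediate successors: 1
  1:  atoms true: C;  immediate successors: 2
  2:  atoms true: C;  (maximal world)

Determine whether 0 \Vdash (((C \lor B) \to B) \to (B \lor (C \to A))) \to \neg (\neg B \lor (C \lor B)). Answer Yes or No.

No

0 \nVdash (((C \lor B) \to B) \to (B \lor (C \to A))) \to \neg (\neg B \lor (C \lor B)): already at 0 itself, 0 \Vdash ((C \lor B) \to B) \to (B \lor (C \to A)) but 0 \nVdash \neg (\neg B \lor (C \lor B)).
0 \nVdash \neg (\neg B \lor (C \lor B)) since 0 is accessible from 0 and 0 \Vdash \neg B \lor (C \lor B).
0 \Vdash \neg B \lor (C \lor B) via the disjunct \neg B.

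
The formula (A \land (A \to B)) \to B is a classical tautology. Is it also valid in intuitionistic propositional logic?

This is modus ponens in implicational form, which is intuitionistically derivable.
If a world forces A and A \to B, then applying the implication at that world (which is accessible from itself) gives B.

Yes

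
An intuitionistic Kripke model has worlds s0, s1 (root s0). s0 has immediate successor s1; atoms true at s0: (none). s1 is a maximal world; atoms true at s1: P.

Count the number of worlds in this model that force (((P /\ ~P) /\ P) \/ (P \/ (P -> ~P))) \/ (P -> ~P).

1

s0: does not force it — s0 ||-/- (((P /\ ~P) /\ P) \/ (P \/ (P -> ~P))) \/ (P -> ~P): neither disjunct is forced at s0.
s1: forces it.
Worlds forcing the formula: {s1}.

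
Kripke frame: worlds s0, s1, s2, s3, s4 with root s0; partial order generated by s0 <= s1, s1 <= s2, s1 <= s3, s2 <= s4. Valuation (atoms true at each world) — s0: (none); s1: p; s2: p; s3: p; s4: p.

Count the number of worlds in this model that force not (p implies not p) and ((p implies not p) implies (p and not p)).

5

s0: forces it.
s1: forces it.
s2: forces it.
s3: forces it.
s4: forces it.
Worlds forcing the formula: {s0, s1, s2, s3, s4}.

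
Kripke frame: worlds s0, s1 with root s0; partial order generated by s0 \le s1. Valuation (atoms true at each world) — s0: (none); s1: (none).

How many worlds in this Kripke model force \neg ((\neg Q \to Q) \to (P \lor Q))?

s0: does not force it — s0 \nVdash \neg ((\neg Q \to Q) \to (P \lor Q)) since s0 is accessible from s0 and s0 \Vdash (\neg Q \to Q) \to (P \lor Q).
s1: does not force it — s1 \nVdash \neg ((\neg Q \to Q) \to (P \lor Q)) since s1 is accessible from s1 and s1 \Vdash (\neg Q \to Q) \to (P \lor Q).
Worlds forcing the formula: { }.

0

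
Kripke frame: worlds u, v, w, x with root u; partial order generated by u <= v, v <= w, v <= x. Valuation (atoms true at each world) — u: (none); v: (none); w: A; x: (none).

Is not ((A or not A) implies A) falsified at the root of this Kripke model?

u does not force not ((A or not A) implies A) since w is accessible from u and w forces (A or not A) implies A.
w forces (A or not A) implies A: every world accessible from w that forces A or not A (namely w) also forces A.
So the root u does not force not ((A or not A) implies A); the model is a countermodel.

Yes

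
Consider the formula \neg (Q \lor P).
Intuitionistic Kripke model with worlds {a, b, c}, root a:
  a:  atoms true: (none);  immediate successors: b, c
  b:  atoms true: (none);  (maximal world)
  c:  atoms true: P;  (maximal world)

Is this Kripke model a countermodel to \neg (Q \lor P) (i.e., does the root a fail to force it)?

Yes

a \nVdash \neg (Q \lor P) since c is accessible from a and c \Vdash Q \lor P.
c \Vdash Q \lor P via the disjunct P.
So the root a does not force \neg (Q \lor P); the model is a countermodel.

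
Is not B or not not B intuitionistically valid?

No

This is the weak law of excluded middle, which is not intuitionistically valid.
A Kripke countermodel: worlds u0, u1, u2; order generated by u0 <= u1, u0 <= u2; atoms true at each world — u0:{}; u1:{B}; u2:{}.
u0 does not force not B or not not B: neither disjunct is forced at u0.
u0 does not force not B since u1 is accessible from u0 and u1 forces B.
So the root u0 does not force the formula.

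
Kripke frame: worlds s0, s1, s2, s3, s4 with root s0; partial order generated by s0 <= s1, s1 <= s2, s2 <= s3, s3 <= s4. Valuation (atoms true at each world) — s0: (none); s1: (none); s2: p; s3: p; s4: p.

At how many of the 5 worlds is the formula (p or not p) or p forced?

3

s0: does not force it — s0 does not force (p or not p) or p: neither disjunct is forced at s0.
s1: does not force it — s1 does not force (p or not p) or p: neither disjunct is forced at s1.
s2: forces it.
s3: forces it.
s4: forces it.
Worlds forcing the formula: {s2, s3, s4}.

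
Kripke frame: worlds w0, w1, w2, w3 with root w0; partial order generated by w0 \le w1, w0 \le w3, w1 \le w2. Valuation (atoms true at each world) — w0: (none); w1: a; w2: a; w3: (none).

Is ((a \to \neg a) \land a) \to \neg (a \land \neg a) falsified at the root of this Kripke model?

No

w0 \Vdash ((a \to \neg a) \land a) \to \neg (a \land \neg a) vacuously: no world accessible from w0 forces the antecedent (a \to \neg a) \land a.
So the root w0 forces ((a \to \neg a) \land a) \to \neg (a \land \neg a); the model is not a countermodel.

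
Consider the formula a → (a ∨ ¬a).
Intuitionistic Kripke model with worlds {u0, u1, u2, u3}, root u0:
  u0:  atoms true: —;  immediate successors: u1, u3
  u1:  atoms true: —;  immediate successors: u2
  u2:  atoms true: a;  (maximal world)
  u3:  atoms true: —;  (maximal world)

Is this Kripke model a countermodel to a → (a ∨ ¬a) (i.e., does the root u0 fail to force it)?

No

u0 ⊩ a → (a ∨ ¬a): every world accessible from u0 that forces a (namely u2) also forces a ∨ ¬a.
So the root u0 forces a → (a ∨ ¬a); the model is not a countermodel.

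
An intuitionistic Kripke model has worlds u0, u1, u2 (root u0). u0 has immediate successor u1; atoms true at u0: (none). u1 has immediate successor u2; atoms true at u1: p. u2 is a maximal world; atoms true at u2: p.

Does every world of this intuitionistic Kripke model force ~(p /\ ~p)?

Yes

u0 ||- ~(p /\ ~p): no world accessible from u0 forces p /\ ~p.
Since the root u0 forces ~(p /\ ~p) and forcing is persistent (monotone upward), every world forces it.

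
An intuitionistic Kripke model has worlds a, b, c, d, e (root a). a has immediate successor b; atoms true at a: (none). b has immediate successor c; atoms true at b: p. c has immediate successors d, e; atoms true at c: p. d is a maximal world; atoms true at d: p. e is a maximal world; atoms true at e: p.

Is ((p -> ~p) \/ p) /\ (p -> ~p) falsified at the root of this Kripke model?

Yes

a ||-/- ((p -> ~p) \/ p) /\ (p -> ~p) since a fails (p -> ~p) \/ p.
So the root a does not force ((p -> ~p) \/ p) /\ (p -> ~p); the model is a countermodel.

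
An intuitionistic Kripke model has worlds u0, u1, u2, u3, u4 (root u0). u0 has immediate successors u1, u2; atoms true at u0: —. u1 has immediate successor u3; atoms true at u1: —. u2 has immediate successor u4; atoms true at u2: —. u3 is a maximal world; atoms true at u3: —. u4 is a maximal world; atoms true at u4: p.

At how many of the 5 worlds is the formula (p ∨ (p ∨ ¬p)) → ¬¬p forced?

2

u0: does not force it — u0 ⊮ (p ∨ (p ∨ ¬p)) → ¬¬p: at the accessible world u1, u1 ⊩ p ∨ (p ∨ ¬p) but u1 ⊮ ¬¬p.
u1: does not force it — u1 ⊮ (p ∨ (p ∨ ¬p)) → ¬¬p: already at u1 itself, u1 ⊩ p ∨ (p ∨ ¬p) but u1 ⊮ ¬¬p.
u2: forces it.
u3: does not force it — u3 ⊮ (p ∨ (p ∨ ¬p)) → ¬¬p: already at u3 itself, u3 ⊩ p ∨ (p ∨ ¬p) but u3 ⊮ ¬¬p.
u4: forces it.
Worlds forcing the formula: {u2, u4}.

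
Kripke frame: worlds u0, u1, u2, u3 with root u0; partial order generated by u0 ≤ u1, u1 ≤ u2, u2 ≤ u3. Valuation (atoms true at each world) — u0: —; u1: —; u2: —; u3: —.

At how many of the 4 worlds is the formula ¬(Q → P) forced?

u0: does not force it — u0 ⊮ ¬(Q → P) since u0 is accessible from u0 and u0 ⊩ Q → P.
u1: does not force it — u1 ⊮ ¬(Q → P) since u1 is accessible from u1 and u1 ⊩ Q → P.
u2: does not force it.
u3: does not force it.
Worlds forcing the formula: { }.

0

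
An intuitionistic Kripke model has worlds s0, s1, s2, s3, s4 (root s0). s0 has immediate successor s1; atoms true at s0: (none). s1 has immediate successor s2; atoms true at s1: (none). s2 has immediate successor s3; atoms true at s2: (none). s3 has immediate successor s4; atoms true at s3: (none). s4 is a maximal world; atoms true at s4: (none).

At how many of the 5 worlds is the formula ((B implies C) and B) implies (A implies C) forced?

5

s0: forces it.
s1: forces it.
s2: forces it.
s3: forces it.
s4: forces it.
Worlds forcing the formula: {s0, s1, s2, s3, s4}.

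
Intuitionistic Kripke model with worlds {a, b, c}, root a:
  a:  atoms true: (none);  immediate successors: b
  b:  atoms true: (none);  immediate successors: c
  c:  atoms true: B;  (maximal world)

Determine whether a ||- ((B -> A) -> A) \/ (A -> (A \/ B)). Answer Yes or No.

a ||- ((B -> A) -> A) \/ (A -> (A \/ B)) via the disjunct (B -> A) -> A.

Yes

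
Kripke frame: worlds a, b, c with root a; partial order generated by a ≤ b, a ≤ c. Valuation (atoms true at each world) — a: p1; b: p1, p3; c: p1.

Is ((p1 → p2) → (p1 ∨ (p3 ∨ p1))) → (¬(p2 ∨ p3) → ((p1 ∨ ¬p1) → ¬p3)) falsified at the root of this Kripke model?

a ⊩ ((p1 → p2) → (p1 ∨ (p3 ∨ p1))) → (¬(p2 ∨ p3) → ((p1 ∨ ¬p1) → ¬p3)): every world accessible from a that forces (p1 → p2) → (p1 ∨ (p3 ∨ p1)) (namely a, b, c) also forces ¬(p2 ∨ p3) → ((p1 ∨ ¬p1) → ¬p3).
So the root a forces ((p1 → p2) → (p1 ∨ (p3 ∨ p1))) → (¬(p2 ∨ p3) → ((p1 ∨ ¬p1) → ¬p3)); the model is not a countermodel.

No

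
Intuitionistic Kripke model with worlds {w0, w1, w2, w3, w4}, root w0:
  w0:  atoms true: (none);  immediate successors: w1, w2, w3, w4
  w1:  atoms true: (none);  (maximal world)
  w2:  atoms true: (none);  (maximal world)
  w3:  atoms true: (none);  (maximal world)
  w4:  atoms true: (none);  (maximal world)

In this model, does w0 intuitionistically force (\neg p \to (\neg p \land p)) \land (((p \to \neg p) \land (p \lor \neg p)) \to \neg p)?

w0 \nVdash (\neg p \to (\neg p \land p)) \land (((p \to \neg p) \land (p \lor \neg p)) \to \neg p) since w0 fails \neg p \to (\neg p \land p).

No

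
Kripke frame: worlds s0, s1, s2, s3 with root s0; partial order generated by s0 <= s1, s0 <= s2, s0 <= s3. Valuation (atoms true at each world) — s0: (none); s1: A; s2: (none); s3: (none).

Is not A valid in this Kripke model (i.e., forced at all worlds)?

No

Not every world: s0 does not force not A.
s0 does not force not A since s1 is accessible from s0 and s1 forces A.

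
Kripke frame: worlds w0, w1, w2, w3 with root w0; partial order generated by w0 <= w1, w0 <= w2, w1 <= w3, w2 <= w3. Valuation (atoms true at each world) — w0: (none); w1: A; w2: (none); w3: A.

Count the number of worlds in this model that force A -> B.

w0: does not force it — w0 ||-/- A -> B: at the accessible world w1, w1 ||- A but w1 ||-/- B.
w1: does not force it.
w2: does not force it.
w3: does not force it.
Worlds forcing the formula: { }.

0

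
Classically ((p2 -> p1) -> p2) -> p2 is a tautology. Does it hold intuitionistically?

No

This is Peirce's law, which is not intuitionistically valid.
A Kripke countermodel: worlds u0, u1; order generated by u0 <= u1; atoms true at each world — u0:{}; u1:{p2}.
u0 ||-/- ((p2 -> p1) -> p2) -> p2: already at u0 itself, u0 ||- (p2 -> p1) -> p2 but u0 ||-/- p2.
u0 lacks atom p2, so u0 ||-/- p2.
So the root u0 does not force the formula.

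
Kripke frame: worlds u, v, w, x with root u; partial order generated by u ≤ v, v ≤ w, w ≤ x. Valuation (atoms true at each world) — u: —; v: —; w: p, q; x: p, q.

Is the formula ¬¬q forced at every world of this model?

u ⊩ ¬¬q: no world accessible from u forces ¬q.
Since the root u forces ¬¬q and forcing is persistent (monotone upward), every world forces it.

Yes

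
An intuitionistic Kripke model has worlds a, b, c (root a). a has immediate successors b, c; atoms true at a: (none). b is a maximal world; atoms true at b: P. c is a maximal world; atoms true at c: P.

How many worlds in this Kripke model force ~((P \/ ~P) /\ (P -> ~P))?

3

a: forces it.
b: forces it.
c: forces it.
Worlds forcing the formula: {a, b, c}.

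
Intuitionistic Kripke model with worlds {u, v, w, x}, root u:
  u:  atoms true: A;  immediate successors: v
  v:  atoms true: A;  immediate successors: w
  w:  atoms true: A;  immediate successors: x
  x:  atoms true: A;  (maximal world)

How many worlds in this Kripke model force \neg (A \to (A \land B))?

4

u: forces it.
v: forces it.
w: forces it.
x: forces it.
Worlds forcing the formula: {u, v, w, x}.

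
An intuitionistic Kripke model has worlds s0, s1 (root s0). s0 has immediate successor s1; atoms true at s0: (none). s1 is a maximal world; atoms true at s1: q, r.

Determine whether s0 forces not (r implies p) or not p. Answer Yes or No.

s0 forces not (r implies p) or not p via the disjunct not (r implies p).

Yes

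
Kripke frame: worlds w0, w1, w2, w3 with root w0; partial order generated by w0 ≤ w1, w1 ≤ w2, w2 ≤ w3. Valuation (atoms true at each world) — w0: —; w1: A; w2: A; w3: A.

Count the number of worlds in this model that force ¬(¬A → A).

0

w0: does not force it — w0 ⊮ ¬(¬A → A) since w0 is accessible from w0 and w0 ⊩ ¬A → A.
w1: does not force it.
w2: does not force it.
w3: does not force it.
Worlds forcing the formula: { }.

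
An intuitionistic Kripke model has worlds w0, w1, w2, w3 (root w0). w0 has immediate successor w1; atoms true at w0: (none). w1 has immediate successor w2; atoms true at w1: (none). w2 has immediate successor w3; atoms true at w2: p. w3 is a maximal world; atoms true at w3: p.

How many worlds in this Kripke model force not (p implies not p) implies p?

w0: does not force it — w0 does not force not (p implies not p) implies p: already at w0 itself, w0 forces not (p implies not p) but w0 does not force p.
w1: does not force it — w1 does not force not (p implies not p) implies p: already at w1 itself, w1 forces not (p implies not p) but w1 does not force p.
w2: forces it.
w3: forces it.
Worlds forcing the formula: {w2, w3}.

2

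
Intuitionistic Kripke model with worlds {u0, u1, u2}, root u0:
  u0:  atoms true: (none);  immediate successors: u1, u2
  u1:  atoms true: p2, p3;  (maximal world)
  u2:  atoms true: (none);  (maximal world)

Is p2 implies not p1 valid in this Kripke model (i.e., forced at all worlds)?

u0 forces p2 implies not p1: every world accessible from u0 that forces p2 (namely u1) also forces not p1.
Since the root u0 forces p2 implies not p1 and forcing is persistent (monotone upward), every world forces it.

Yes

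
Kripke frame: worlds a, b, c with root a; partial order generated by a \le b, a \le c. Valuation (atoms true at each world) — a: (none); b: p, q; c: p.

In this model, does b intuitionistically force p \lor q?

b \Vdash p \lor q via the disjunct p.

Yes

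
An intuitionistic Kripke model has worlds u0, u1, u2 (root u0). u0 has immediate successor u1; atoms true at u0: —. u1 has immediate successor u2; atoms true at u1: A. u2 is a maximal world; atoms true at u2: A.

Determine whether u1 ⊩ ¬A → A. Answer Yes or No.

Yes

u1 ⊩ ¬A → A vacuously: no world accessible from u1 forces the antecedent ¬A.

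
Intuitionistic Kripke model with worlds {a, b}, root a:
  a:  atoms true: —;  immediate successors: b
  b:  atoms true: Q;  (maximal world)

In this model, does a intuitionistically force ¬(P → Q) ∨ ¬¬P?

a ⊮ ¬(P → Q) ∨ ¬¬P: neither disjunct is forced at a.
a ⊮ ¬(P → Q) since a is accessible from a and a ⊩ P → Q.
a ⊩ P → Q vacuously: no world accessible from a forces the antecedent P.

No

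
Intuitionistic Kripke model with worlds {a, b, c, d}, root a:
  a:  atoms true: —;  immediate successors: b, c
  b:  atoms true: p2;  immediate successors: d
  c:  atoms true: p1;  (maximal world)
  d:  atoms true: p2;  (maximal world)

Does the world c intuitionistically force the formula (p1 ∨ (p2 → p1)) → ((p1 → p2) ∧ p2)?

c ⊮ (p1 ∨ (p2 → p1)) → ((p1 → p2) ∧ p2): already at c itself, c ⊩ p1 ∨ (p2 → p1) but c ⊮ (p1 → p2) ∧ p2.
c ⊮ (p1 → p2) ∧ p2 since c fails p1 → p2.

No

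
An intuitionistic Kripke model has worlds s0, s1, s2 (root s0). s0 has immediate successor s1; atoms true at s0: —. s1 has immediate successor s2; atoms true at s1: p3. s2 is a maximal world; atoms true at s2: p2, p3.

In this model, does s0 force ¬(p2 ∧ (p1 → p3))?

No

s0 ⊮ ¬(p2 ∧ (p1 → p3)) since s2 is accessible from s0 and s2 ⊩ p2 ∧ (p1 → p3).
s2 ⊩ p2 ∧ (p1 → p3) since s2 forces both conjuncts.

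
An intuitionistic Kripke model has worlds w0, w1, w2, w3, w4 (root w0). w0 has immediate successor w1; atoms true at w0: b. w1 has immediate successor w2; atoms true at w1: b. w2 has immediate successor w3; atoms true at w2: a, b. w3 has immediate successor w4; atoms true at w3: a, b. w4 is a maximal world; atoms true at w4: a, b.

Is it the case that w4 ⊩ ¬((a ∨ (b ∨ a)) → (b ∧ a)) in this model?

w4 ⊮ ¬((a ∨ (b ∨ a)) → (b ∧ a)) since w4 is accessible from w4 and w4 ⊩ (a ∨ (b ∨ a)) → (b ∧ a).
w4 ⊩ (a ∨ (b ∨ a)) → (b ∧ a): every world accessible from w4 that forces a ∨ (b ∨ a) (namely w4) also forces b ∧ a.

No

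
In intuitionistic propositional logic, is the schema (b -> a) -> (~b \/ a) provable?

No

This is the material-implication-as-disjunction principle, which is not intuitionistically valid.
A Kripke countermodel: worlds u0, u1; order generated by u0 <= u1; atoms true at each world — u0:{}; u1:{a,b}.
u0 ||-/- (b -> a) -> (~b \/ a): already at u0 itself, u0 ||- b -> a but u0 ||-/- ~b \/ a.
u0 ||-/- ~b \/ a: neither disjunct is forced at u0.
u0 ||-/- ~b since u1 is accessible from u0 and u1 ||- b.
So the root u0 does not force the formula.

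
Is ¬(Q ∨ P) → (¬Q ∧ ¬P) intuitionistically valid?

This is a constructively valid De Morgan direction (negated disjunction to conjunction of negations), which is intuitionistically derivable.
From ¬(Q ∨ P): if Q held then Q ∨ P would, contradiction — so ¬Q; similarly ¬P.

Yes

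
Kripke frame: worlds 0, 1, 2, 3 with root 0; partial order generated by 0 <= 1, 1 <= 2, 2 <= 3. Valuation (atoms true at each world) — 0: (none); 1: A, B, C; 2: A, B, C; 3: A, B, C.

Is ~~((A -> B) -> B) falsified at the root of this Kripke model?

No

0 ||- ~~((A -> B) -> B): no world accessible from 0 forces ~((A -> B) -> B).
So the root 0 forces ~~((A -> B) -> B); the model is not a countermodel.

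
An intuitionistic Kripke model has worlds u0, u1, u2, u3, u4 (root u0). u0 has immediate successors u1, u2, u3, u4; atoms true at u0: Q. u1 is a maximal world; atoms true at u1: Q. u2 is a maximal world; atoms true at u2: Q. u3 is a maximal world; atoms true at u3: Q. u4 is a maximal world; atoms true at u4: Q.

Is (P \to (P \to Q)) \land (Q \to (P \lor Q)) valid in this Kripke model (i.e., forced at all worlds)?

u0 \Vdash (P \to (P \to Q)) \land (Q \to (P \lor Q)) since u0 forces both conjuncts.
Since the root u0 forces (P \to (P \to Q)) \land (Q \to (P \lor Q)) and forcing is persistent (monotone upward), every world forces it.

Yes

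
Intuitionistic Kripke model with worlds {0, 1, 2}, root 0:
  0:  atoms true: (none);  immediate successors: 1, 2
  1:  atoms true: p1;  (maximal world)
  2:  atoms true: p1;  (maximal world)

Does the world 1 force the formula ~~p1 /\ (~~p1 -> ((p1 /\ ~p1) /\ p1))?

1 ||-/- ~~p1 /\ (~~p1 -> ((p1 /\ ~p1) /\ p1)) since 1 fails ~~p1 -> ((p1 /\ ~p1) /\ p1).

No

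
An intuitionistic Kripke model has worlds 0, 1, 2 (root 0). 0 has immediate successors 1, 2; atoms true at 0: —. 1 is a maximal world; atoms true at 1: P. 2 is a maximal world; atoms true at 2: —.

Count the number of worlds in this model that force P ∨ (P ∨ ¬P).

2

0: does not force it — 0 ⊮ P ∨ (P ∨ ¬P): neither disjunct is forced at 0.
1: forces it.
2: forces it.
Worlds forcing the formula: {1, 2}.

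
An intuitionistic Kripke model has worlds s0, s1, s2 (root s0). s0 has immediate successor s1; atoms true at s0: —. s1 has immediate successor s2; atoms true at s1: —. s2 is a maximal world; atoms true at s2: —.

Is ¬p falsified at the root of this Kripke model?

s0 ⊩ ¬p: no world accessible from s0 forces p.
So the root s0 forces ¬p; the model is not a countermodel.

No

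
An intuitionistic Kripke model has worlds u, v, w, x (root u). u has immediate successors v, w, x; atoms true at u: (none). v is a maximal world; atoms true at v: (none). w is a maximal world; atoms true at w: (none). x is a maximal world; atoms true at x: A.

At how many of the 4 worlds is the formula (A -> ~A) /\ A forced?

u: does not force it — u ||-/- (A -> ~A) /\ A since u fails A -> ~A.
v: does not force it — v ||-/- (A -> ~A) /\ A since v fails A.
w: does not force it.
x: does not force it.
Worlds forcing the formula: { }.

0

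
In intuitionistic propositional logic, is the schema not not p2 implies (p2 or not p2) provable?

No

This is a variant of double-negation elimination (deriving excluded middle from double negation), which is not intuitionistically valid.
A Kripke countermodel: worlds a, b; order generated by a <= b; atoms true at each world — a:{}; b:{p2}.
a does not force not not p2 implies (p2 or not p2): already at a itself, a forces not not p2 but a does not force p2 or not p2.
a does not force p2 or not p2: neither disjunct is forced at a.
a lacks atom p2, so a does not force p2.
So the root a does not force the formula.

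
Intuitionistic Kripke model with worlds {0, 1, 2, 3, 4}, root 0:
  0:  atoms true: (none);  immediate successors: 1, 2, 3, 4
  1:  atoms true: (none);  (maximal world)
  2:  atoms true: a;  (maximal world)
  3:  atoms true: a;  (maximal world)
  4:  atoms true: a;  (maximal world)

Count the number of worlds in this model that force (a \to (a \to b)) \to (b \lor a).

3

0: does not force it — 0 \nVdash (a \to (a \to b)) \to (b \lor a): at the accessible world 1, 1 \Vdash a \to (a \to b) but 1 \nVdash b \lor a.
1: does not force it — 1 \nVdash (a \to (a \to b)) \to (b \lor a): already at 1 itself, 1 \Vdash a \to (a \to b) but 1 \nVdash b \lor a.
2: forces it.
3: forces it.
4: forces it.
Worlds forcing the formula: {2, 3, 4}.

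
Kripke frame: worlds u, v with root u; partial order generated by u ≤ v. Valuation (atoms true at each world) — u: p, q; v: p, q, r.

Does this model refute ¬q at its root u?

Yes

u ⊮ ¬q since u is accessible from u and u ⊩ q.
So the root u does not force ¬q; the model is a countermodel.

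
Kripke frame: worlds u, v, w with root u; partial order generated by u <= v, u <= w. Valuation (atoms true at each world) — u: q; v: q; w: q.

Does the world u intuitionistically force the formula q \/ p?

Yes

u ||- q \/ p via the disjunct q.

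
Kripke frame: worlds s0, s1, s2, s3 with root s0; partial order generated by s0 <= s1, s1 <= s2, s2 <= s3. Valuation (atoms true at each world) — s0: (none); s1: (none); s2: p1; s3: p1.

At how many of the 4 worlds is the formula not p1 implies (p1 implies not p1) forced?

4

s0: forces it.
s1: forces it.
s2: forces it.
s3: forces it.
Worlds forcing the formula: {s0, s1, s2, s3}.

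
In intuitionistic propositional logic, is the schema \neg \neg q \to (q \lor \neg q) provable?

This is a variant of double-negation elimination (deriving excluded middle from double negation), which is not intuitionistically valid.
A Kripke countermodel: worlds u0, u1; order generated by u0 \le u1; atoms true at each world — u0:{}; u1:{q}.
u0 \nVdash \neg \neg q \to (q \lor \neg q): already at u0 itself, u0 \Vdash \neg \neg q but u0 \nVdash q \lor \neg q.
u0 \nVdash q \lor \neg q: neither disjunct is forced at u0.
u0 lacks atom q, so u0 \nVdash q.
So the root u0 does not force the formula.

No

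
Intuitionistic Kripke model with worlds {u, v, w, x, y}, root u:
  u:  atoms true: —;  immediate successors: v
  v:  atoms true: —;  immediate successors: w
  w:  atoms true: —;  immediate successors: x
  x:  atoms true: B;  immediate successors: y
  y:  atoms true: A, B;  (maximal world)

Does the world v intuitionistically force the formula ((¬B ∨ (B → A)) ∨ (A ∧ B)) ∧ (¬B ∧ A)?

No

v ⊮ ((¬B ∨ (B → A)) ∨ (A ∧ B)) ∧ (¬B ∧ A) since v fails (¬B ∨ (B → A)) ∨ (A ∧ B).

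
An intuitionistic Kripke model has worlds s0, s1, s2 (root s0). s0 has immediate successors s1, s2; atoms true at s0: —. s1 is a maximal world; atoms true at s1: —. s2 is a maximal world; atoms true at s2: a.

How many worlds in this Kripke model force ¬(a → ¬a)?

1

s0: does not force it — s0 ⊮ ¬(a → ¬a) since s1 is accessible from s0 and s1 ⊩ a → ¬a.
s1: does not force it.
s2: forces it.
Worlds forcing the formula: {s2}.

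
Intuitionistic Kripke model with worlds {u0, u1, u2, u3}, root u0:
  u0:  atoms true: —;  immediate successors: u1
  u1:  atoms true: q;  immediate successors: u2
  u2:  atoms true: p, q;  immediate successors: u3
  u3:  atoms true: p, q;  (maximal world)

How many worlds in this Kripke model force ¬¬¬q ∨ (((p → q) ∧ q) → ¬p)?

u0: does not force it — u0 ⊮ ¬¬¬q ∨ (((p → q) ∧ q) → ¬p): neither disjunct is forced at u0.
u1: does not force it.
u2: does not force it.
u3: does not force it.
Worlds forcing the formula: { }.

0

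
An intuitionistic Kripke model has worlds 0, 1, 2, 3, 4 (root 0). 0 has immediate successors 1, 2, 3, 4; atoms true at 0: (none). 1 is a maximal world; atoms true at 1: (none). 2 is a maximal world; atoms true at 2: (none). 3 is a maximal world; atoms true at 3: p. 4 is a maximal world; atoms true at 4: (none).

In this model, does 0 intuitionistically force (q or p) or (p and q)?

0 does not force (q or p) or (p and q): neither disjunct is forced at 0.
0 does not force q or p: neither disjunct is forced at 0.
0 lacks atom q, so 0 does not force q.

No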